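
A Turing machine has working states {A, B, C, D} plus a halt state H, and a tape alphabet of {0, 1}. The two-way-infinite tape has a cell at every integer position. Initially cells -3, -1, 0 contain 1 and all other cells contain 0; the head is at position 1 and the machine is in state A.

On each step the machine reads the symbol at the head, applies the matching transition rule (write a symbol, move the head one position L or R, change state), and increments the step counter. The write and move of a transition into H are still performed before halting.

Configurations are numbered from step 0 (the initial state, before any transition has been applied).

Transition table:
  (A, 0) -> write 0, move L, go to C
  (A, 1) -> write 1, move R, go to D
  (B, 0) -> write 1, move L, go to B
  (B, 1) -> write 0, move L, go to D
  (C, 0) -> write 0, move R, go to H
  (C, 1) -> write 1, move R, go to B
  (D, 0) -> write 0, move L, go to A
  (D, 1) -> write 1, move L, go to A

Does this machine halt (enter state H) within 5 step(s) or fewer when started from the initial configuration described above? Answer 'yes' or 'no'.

Answer: no

Derivation:
Step 1: in state A at pos 1, read 0 -> (A,0)->write 0,move L,goto C. Now: state=C, head=0, tape[-4..2]=0101100 (head:     ^)
Step 2: in state C at pos 0, read 1 -> (C,1)->write 1,move R,goto B. Now: state=B, head=1, tape[-4..2]=0101100 (head:      ^)
Step 3: in state B at pos 1, read 0 -> (B,0)->write 1,move L,goto B. Now: state=B, head=0, tape[-4..2]=0101110 (head:     ^)
Step 4: in state B at pos 0, read 1 -> (B,1)->write 0,move L,goto D. Now: state=D, head=-1, tape[-4..2]=0101010 (head:    ^)
Step 5: in state D at pos -1, read 1 -> (D,1)->write 1,move L,goto A. Now: state=A, head=-2, tape[-4..2]=0101010 (head:   ^)
After 5 step(s): state = A (not H) -> not halted within 5 -> no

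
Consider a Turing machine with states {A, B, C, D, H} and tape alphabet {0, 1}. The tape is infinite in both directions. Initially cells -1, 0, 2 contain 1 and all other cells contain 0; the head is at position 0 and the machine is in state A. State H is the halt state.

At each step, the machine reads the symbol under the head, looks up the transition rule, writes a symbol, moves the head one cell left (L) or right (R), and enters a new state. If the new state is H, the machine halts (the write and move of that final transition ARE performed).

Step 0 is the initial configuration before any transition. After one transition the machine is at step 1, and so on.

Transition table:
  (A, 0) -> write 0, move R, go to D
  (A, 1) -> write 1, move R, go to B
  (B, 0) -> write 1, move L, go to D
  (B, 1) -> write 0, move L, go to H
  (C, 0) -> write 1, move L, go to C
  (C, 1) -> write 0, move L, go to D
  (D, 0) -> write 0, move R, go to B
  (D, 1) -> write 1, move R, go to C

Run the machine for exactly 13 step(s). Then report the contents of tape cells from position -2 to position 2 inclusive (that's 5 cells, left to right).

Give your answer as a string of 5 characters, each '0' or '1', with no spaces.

Answer: 01111

Derivation:
Step 1: in state A at pos 0, read 1 -> (A,1)->write 1,move R,goto B. Now: state=B, head=1, tape[-2..3]=011010 (head:    ^)
Step 2: in state B at pos 1, read 0 -> (B,0)->write 1,move L,goto D. Now: state=D, head=0, tape[-2..3]=011110 (head:   ^)
Step 3: in state D at pos 0, read 1 -> (D,1)->write 1,move R,goto C. Now: state=C, head=1, tape[-2..3]=011110 (head:    ^)
Step 4: in state C at pos 1, read 1 -> (C,1)->write 0,move L,goto D. Now: state=D, head=0, tape[-2..3]=011010 (head:   ^)
Step 5: in state D at pos 0, read 1 -> (D,1)->write 1,move R,goto C. Now: state=C, head=1, tape[-2..3]=011010 (head:    ^)
Step 6: in state C at pos 1, read 0 -> (C,0)->write 1,move L,goto C. Now: state=C, head=0, tape[-2..3]=011110 (head:   ^)
Step 7: in state C at pos 0, read 1 -> (C,1)->write 0,move L,goto D. Now: state=D, head=-1, tape[-2..3]=010110 (head:  ^)
Step 8: in state D at pos -1, read 1 -> (D,1)->write 1,move R,goto C. Now: state=C, head=0, tape[-2..3]=010110 (head:   ^)
Step 9: in state C at pos 0, read 0 -> (C,0)->write 1,move L,goto C. Now: state=C, head=-1, tape[-2..3]=011110 (head:  ^)
Step 10: in state C at pos -1, read 1 -> (C,1)->write 0,move L,goto D. Now: state=D, head=-2, tape[-3..3]=0001110 (head:  ^)
Step 11: in state D at pos -2, read 0 -> (D,0)->write 0,move R,goto B. Now: state=B, head=-1, tape[-3..3]=0001110 (head:   ^)
Step 12: in state B at pos -1, read 0 -> (B,0)->write 1,move L,goto D. Now: state=D, head=-2, tape[-3..3]=0011110 (head:  ^)
Step 13: in state D at pos -2, read 0 -> (D,0)->write 0,move R,goto B. Now: state=B, head=-1, tape[-3..3]=0011110 (head:   ^)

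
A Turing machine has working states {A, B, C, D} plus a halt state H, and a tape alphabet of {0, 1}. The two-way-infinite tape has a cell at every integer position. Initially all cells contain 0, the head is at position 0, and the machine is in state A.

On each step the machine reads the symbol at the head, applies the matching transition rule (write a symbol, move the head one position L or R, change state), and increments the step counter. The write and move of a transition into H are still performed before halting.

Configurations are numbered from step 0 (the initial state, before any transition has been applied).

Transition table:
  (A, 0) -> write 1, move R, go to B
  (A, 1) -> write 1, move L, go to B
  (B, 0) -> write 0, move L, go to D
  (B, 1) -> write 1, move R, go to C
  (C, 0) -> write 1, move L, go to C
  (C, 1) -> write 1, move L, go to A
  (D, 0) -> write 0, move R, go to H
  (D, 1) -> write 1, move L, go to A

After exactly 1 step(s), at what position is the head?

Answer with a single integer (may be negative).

Step 1: in state A at pos 0, read 0 -> (A,0)->write 1,move R,goto B. Now: state=B, head=1, tape[-1..2]=0100 (head:   ^)

Answer: 1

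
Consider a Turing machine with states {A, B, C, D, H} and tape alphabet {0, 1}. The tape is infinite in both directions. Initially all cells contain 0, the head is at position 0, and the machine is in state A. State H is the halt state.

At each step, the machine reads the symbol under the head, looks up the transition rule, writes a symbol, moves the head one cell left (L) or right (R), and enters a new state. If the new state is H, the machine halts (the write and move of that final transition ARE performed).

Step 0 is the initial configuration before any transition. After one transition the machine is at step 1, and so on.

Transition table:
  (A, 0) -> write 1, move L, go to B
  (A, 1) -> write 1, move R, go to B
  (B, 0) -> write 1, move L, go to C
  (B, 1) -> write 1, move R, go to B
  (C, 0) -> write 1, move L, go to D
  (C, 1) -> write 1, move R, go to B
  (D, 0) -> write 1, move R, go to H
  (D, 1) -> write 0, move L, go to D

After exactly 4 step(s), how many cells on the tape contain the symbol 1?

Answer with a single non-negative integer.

Step 1: in state A at pos 0, read 0 -> (A,0)->write 1,move L,goto B. Now: state=B, head=-1, tape[-2..1]=0010 (head:  ^)
Step 2: in state B at pos -1, read 0 -> (B,0)->write 1,move L,goto C. Now: state=C, head=-2, tape[-3..1]=00110 (head:  ^)
Step 3: in state C at pos -2, read 0 -> (C,0)->write 1,move L,goto D. Now: state=D, head=-3, tape[-4..1]=001110 (head:  ^)
Step 4: in state D at pos -3, read 0 -> (D,0)->write 1,move R,goto H. Now: state=H, head=-2, tape[-4..1]=011110 (head:   ^)
Cells containing 1 after step 4: {-3, -2, -1, 0} -> 4 cell(s)

Answer: 4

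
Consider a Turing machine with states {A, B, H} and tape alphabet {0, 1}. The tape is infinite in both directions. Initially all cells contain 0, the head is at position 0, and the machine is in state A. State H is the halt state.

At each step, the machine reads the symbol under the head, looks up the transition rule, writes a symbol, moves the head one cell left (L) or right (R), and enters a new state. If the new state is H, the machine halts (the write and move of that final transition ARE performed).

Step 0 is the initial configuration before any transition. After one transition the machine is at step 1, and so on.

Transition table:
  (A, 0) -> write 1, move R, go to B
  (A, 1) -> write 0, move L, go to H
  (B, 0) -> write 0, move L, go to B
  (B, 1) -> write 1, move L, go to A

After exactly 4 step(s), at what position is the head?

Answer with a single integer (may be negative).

Step 1: in state A at pos 0, read 0 -> (A,0)->write 1,move R,goto B. Now: state=B, head=1, tape[-1..2]=0100 (head:   ^)
Step 2: in state B at pos 1, read 0 -> (B,0)->write 0,move L,goto B. Now: state=B, head=0, tape[-1..2]=0100 (head:  ^)
Step 3: in state B at pos 0, read 1 -> (B,1)->write 1,move L,goto A. Now: state=A, head=-1, tape[-2..2]=00100 (head:  ^)
Step 4: in state A at pos -1, read 0 -> (A,0)->write 1,move R,goto B. Now: state=B, head=0, tape[-2..2]=01100 (head:   ^)

Answer: 0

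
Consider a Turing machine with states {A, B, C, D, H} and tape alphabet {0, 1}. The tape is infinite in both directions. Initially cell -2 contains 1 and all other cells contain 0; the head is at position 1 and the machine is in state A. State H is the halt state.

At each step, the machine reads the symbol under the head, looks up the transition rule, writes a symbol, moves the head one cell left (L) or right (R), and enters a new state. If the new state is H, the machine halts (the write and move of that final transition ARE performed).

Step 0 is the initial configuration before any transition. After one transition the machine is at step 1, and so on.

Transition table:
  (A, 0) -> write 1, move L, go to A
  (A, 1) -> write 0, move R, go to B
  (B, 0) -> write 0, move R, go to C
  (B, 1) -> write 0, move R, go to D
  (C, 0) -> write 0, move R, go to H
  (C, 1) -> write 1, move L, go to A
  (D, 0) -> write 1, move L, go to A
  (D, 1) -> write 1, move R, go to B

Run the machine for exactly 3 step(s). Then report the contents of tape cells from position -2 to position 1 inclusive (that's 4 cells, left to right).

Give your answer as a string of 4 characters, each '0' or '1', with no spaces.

Step 1: in state A at pos 1, read 0 -> (A,0)->write 1,move L,goto A. Now: state=A, head=0, tape[-3..2]=010010 (head:    ^)
Step 2: in state A at pos 0, read 0 -> (A,0)->write 1,move L,goto A. Now: state=A, head=-1, tape[-3..2]=010110 (head:   ^)
Step 3: in state A at pos -1, read 0 -> (A,0)->write 1,move L,goto A. Now: state=A, head=-2, tape[-3..2]=011110 (head:  ^)

Answer: 1111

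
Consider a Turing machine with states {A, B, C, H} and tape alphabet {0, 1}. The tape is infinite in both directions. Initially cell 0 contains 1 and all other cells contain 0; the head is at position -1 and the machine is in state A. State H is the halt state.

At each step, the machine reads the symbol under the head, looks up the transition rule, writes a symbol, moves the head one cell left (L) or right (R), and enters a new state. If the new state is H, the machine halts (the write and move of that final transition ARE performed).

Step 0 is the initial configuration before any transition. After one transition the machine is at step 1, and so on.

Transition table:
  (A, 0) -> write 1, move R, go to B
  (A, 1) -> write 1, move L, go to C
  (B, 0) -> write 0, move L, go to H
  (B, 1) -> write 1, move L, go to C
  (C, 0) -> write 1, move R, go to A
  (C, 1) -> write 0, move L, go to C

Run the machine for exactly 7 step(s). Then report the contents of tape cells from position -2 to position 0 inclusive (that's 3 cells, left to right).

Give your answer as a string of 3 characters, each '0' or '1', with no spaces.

Answer: 101

Derivation:
Step 1: in state A at pos -1, read 0 -> (A,0)->write 1,move R,goto B. Now: state=B, head=0, tape[-2..1]=0110 (head:   ^)
Step 2: in state B at pos 0, read 1 -> (B,1)->write 1,move L,goto C. Now: state=C, head=-1, tape[-2..1]=0110 (head:  ^)
Step 3: in state C at pos -1, read 1 -> (C,1)->write 0,move L,goto C. Now: state=C, head=-2, tape[-3..1]=00010 (head:  ^)
Step 4: in state C at pos -2, read 0 -> (C,0)->write 1,move R,goto A. Now: state=A, head=-1, tape[-3..1]=01010 (head:   ^)
Step 5: in state A at pos -1, read 0 -> (A,0)->write 1,move R,goto B. Now: state=B, head=0, tape[-3..1]=01110 (head:    ^)
Step 6: in state B at pos 0, read 1 -> (B,1)->write 1,move L,goto C. Now: state=C, head=-1, tape[-3..1]=01110 (head:   ^)
Step 7: in state C at pos -1, read 1 -> (C,1)->write 0,move L,goto C. Now: state=C, head=-2, tape[-3..1]=01010 (head:  ^)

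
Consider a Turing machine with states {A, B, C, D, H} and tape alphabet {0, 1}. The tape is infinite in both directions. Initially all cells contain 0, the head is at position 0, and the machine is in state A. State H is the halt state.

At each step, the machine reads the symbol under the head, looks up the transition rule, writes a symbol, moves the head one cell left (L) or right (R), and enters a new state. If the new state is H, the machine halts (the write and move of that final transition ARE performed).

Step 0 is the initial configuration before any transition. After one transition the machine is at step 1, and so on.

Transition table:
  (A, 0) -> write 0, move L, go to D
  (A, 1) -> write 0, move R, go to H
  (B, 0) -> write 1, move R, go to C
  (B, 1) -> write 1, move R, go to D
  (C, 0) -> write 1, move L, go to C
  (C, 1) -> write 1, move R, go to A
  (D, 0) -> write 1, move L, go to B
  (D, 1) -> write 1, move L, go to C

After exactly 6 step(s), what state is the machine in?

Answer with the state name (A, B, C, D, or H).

Answer: C

Derivation:
Step 1: in state A at pos 0, read 0 -> (A,0)->write 0,move L,goto D. Now: state=D, head=-1, tape[-2..1]=0000 (head:  ^)
Step 2: in state D at pos -1, read 0 -> (D,0)->write 1,move L,goto B. Now: state=B, head=-2, tape[-3..1]=00100 (head:  ^)
Step 3: in state B at pos -2, read 0 -> (B,0)->write 1,move R,goto C. Now: state=C, head=-1, tape[-3..1]=01100 (head:   ^)
Step 4: in state C at pos -1, read 1 -> (C,1)->write 1,move R,goto A. Now: state=A, head=0, tape[-3..1]=01100 (head:    ^)
Step 5: in state A at pos 0, read 0 -> (A,0)->write 0,move L,goto D. Now: state=D, head=-1, tape[-3..1]=01100 (head:   ^)
Step 6: in state D at pos -1, read 1 -> (D,1)->write 1,move L,goto C. Now: state=C, head=-2, tape[-3..1]=01100 (head:  ^)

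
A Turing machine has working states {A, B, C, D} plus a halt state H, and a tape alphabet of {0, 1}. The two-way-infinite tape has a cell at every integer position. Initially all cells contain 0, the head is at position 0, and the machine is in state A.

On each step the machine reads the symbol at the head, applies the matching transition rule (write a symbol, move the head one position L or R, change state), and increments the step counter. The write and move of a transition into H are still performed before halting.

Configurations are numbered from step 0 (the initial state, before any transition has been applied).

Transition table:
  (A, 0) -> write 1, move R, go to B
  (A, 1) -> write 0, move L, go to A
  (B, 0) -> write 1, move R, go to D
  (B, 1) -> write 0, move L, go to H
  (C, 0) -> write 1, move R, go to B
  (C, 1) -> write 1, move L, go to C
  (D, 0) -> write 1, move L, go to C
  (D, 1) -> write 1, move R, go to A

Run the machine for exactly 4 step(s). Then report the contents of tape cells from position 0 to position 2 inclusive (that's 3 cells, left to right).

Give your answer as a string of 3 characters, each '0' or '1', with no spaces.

Answer: 111

Derivation:
Step 1: in state A at pos 0, read 0 -> (A,0)->write 1,move R,goto B. Now: state=B, head=1, tape[-1..2]=0100 (head:   ^)
Step 2: in state B at pos 1, read 0 -> (B,0)->write 1,move R,goto D. Now: state=D, head=2, tape[-1..3]=01100 (head:    ^)
Step 3: in state D at pos 2, read 0 -> (D,0)->write 1,move L,goto C. Now: state=C, head=1, tape[-1..3]=01110 (head:   ^)
Step 4: in state C at pos 1, read 1 -> (C,1)->write 1,move L,goto C. Now: state=C, head=0, tape[-1..3]=01110 (head:  ^)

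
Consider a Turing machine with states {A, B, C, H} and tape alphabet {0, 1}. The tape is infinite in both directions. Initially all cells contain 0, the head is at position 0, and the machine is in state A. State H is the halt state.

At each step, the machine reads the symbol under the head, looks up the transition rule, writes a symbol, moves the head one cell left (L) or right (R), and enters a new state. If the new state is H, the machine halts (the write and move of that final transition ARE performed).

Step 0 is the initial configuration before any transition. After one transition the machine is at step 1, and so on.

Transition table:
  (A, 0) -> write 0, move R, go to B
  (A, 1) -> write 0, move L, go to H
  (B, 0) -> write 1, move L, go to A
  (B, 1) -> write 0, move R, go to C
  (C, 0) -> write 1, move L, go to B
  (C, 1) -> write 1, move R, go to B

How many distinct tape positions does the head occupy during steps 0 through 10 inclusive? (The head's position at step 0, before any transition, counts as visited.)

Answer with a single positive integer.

Answer: 4

Derivation:
Step 1: in state A at pos 0, read 0 -> (A,0)->write 0,move R,goto B. Now: state=B, head=1, tape[-1..2]=0000 (head:   ^)
Step 2: in state B at pos 1, read 0 -> (B,0)->write 1,move L,goto A. Now: state=A, head=0, tape[-1..2]=0010 (head:  ^)
Step 3: in state A at pos 0, read 0 -> (A,0)->write 0,move R,goto B. Now: state=B, head=1, tape[-1..2]=0010 (head:   ^)
Step 4: in state B at pos 1, read 1 -> (B,1)->write 0,move R,goto C. Now: state=C, head=2, tape[-1..3]=00000 (head:    ^)
Step 5: in state C at pos 2, read 0 -> (C,0)->write 1,move L,goto B. Now: state=B, head=1, tape[-1..3]=00010 (head:   ^)
Step 6: in state B at pos 1, read 0 -> (B,0)->write 1,move L,goto A. Now: state=A, head=0, tape[-1..3]=00110 (head:  ^)
Step 7: in state A at pos 0, read 0 -> (A,0)->write 0,move R,goto B. Now: state=B, head=1, tape[-1..3]=00110 (head:   ^)
Step 8: in state B at pos 1, read 1 -> (B,1)->write 0,move R,goto C. Now: state=C, head=2, tape[-1..3]=00010 (head:    ^)
Step 9: in state C at pos 2, read 1 -> (C,1)->write 1,move R,goto B. Now: state=B, head=3, tape[-1..4]=000100 (head:     ^)
Step 10: in state B at pos 3, read 0 -> (B,0)->write 1,move L,goto A. Now: state=A, head=2, tape[-1..4]=000110 (head:    ^)
Head positions at steps 0..10: starting at 0, distinct positions visited = {0, 1, 2, 3} -> 4 position(s)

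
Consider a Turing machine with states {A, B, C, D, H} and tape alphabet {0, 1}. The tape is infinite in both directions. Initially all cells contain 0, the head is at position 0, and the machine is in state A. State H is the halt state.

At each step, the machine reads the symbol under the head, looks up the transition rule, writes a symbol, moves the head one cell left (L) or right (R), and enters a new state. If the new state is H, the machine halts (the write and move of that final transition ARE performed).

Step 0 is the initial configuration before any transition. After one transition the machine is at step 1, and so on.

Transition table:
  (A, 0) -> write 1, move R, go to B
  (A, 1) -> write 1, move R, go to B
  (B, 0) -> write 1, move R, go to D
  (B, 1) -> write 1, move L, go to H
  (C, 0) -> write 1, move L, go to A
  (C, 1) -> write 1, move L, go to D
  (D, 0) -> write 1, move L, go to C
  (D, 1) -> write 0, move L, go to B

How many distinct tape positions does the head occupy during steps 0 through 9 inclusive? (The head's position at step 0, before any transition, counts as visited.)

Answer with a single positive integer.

Answer: 6

Derivation:
Step 1: in state A at pos 0, read 0 -> (A,0)->write 1,move R,goto B. Now: state=B, head=1, tape[-1..2]=0100 (head:   ^)
Step 2: in state B at pos 1, read 0 -> (B,0)->write 1,move R,goto D. Now: state=D, head=2, tape[-1..3]=01100 (head:    ^)
Step 3: in state D at pos 2, read 0 -> (D,0)->write 1,move L,goto C. Now: state=C, head=1, tape[-1..3]=01110 (head:   ^)
Step 4: in state C at pos 1, read 1 -> (C,1)->write 1,move L,goto D. Now: state=D, head=0, tape[-1..3]=01110 (head:  ^)
Step 5: in state D at pos 0, read 1 -> (D,1)->write 0,move L,goto B. Now: state=B, head=-1, tape[-2..3]=000110 (head:  ^)
Step 6: in state B at pos -1, read 0 -> (B,0)->write 1,move R,goto D. Now: state=D, head=0, tape[-2..3]=010110 (head:   ^)
Step 7: in state D at pos 0, read 0 -> (D,0)->write 1,move L,goto C. Now: state=C, head=-1, tape[-2..3]=011110 (head:  ^)
Step 8: in state C at pos -1, read 1 -> (C,1)->write 1,move L,goto D. Now: state=D, head=-2, tape[-3..3]=0011110 (head:  ^)
Step 9: in state D at pos -2, read 0 -> (D,0)->write 1,move L,goto C. Now: state=C, head=-3, tape[-4..3]=00111110 (head:  ^)
Head positions at steps 0..9: starting at 0, distinct positions visited = {-3, -2, -1, 0, 1, 2} -> 6 position(s)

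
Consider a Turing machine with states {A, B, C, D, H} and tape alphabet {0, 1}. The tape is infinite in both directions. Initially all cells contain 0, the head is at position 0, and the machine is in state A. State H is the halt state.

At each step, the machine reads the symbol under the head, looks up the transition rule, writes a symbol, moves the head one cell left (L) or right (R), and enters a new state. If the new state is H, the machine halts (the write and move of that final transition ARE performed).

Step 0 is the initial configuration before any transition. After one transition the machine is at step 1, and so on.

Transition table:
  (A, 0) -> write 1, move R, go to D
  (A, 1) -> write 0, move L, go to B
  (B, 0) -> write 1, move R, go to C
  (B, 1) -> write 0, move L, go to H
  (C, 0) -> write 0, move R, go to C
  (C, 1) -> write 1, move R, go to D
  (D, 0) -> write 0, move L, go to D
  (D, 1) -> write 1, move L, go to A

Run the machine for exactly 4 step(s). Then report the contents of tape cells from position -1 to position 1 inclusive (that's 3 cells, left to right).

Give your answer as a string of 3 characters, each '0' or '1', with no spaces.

Answer: 110

Derivation:
Step 1: in state A at pos 0, read 0 -> (A,0)->write 1,move R,goto D. Now: state=D, head=1, tape[-1..2]=0100 (head:   ^)
Step 2: in state D at pos 1, read 0 -> (D,0)->write 0,move L,goto D. Now: state=D, head=0, tape[-1..2]=0100 (head:  ^)
Step 3: in state D at pos 0, read 1 -> (D,1)->write 1,move L,goto A. Now: state=A, head=-1, tape[-2..2]=00100 (head:  ^)
Step 4: in state A at pos -1, read 0 -> (A,0)->write 1,move R,goto D. Now: state=D, head=0, tape[-2..2]=01100 (head:   ^)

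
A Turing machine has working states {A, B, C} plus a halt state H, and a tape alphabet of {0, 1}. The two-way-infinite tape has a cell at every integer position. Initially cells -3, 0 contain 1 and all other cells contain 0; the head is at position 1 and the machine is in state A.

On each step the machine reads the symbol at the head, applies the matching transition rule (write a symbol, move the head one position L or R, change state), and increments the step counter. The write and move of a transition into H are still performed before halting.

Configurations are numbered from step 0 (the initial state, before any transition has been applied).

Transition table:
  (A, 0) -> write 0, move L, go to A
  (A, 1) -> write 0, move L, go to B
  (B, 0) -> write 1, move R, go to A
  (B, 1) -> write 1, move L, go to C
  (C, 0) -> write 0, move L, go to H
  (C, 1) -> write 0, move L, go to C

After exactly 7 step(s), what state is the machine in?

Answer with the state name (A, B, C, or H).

Step 1: in state A at pos 1, read 0 -> (A,0)->write 0,move L,goto A. Now: state=A, head=0, tape[-4..2]=0100100 (head:     ^)
Step 2: in state A at pos 0, read 1 -> (A,1)->write 0,move L,goto B. Now: state=B, head=-1, tape[-4..2]=0100000 (head:    ^)
Step 3: in state B at pos -1, read 0 -> (B,0)->write 1,move R,goto A. Now: state=A, head=0, tape[-4..2]=0101000 (head:     ^)
Step 4: in state A at pos 0, read 0 -> (A,0)->write 0,move L,goto A. Now: state=A, head=-1, tape[-4..2]=0101000 (head:    ^)
Step 5: in state A at pos -1, read 1 -> (A,1)->write 0,move L,goto B. Now: state=B, head=-2, tape[-4..2]=0100000 (head:   ^)
Step 6: in state B at pos -2, read 0 -> (B,0)->write 1,move R,goto A. Now: state=A, head=-1, tape[-4..2]=0110000 (head:    ^)
Step 7: in state A at pos -1, read 0 -> (A,0)->write 0,move L,goto A. Now: state=A, head=-2, tape[-4..2]=0110000 (head:   ^)

Answer: A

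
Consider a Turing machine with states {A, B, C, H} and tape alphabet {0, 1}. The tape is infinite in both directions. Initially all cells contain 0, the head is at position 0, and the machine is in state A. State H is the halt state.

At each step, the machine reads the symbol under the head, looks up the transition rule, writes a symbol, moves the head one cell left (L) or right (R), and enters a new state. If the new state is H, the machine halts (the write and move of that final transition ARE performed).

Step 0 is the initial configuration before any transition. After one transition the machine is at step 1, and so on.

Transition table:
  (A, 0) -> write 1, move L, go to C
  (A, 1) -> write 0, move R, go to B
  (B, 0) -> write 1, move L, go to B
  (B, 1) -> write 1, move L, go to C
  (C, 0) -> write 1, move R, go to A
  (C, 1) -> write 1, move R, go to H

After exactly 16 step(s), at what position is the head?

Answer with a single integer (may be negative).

Step 1: in state A at pos 0, read 0 -> (A,0)->write 1,move L,goto C. Now: state=C, head=-1, tape[-2..1]=0010 (head:  ^)
Step 2: in state C at pos -1, read 0 -> (C,0)->write 1,move R,goto A. Now: state=A, head=0, tape[-2..1]=0110 (head:   ^)
Step 3: in state A at pos 0, read 1 -> (A,1)->write 0,move R,goto B. Now: state=B, head=1, tape[-2..2]=01000 (head:    ^)
Step 4: in state B at pos 1, read 0 -> (B,0)->write 1,move L,goto B. Now: state=B, head=0, tape[-2..2]=01010 (head:   ^)
Step 5: in state B at pos 0, read 0 -> (B,0)->write 1,move L,goto B. Now: state=B, head=-1, tape[-2..2]=01110 (head:  ^)
Step 6: in state B at pos -1, read 1 -> (B,1)->write 1,move L,goto C. Now: state=C, head=-2, tape[-3..2]=001110 (head:  ^)
Step 7: in state C at pos -2, read 0 -> (C,0)->write 1,move R,goto A. Now: state=A, head=-1, tape[-3..2]=011110 (head:   ^)
Step 8: in state A at pos -1, read 1 -> (A,1)->write 0,move R,goto B. Now: state=B, head=0, tape[-3..2]=010110 (head:    ^)
Step 9: in state B at pos 0, read 1 -> (B,1)->write 1,move L,goto C. Now: state=C, head=-1, tape[-3..2]=010110 (head:   ^)
Step 10: in state C at pos -1, read 0 -> (C,0)->write 1,move R,goto A. Now: state=A, head=0, tape[-3..2]=011110 (head:    ^)
Step 11: in state A at pos 0, read 1 -> (A,1)->write 0,move R,goto B. Now: state=B, head=1, tape[-3..2]=011010 (head:     ^)
Step 12: in state B at pos 1, read 1 -> (B,1)->write 1,move L,goto C. Now: state=C, head=0, tape[-3..2]=011010 (head:    ^)
Step 13: in state C at pos 0, read 0 -> (C,0)->write 1,move R,goto A. Now: state=A, head=1, tape[-3..2]=011110 (head:     ^)
Step 14: in state A at pos 1, read 1 -> (A,1)->write 0,move R,goto B. Now: state=B, head=2, tape[-3..3]=0111000 (head:      ^)
Step 15: in state B at pos 2, read 0 -> (B,0)->write 1,move L,goto B. Now: state=B, head=1, tape[-3..3]=0111010 (head:     ^)
Step 16: in state B at pos 1, read 0 -> (B,0)->write 1,move L,goto B. Now: state=B, head=0, tape[-3..3]=0111110 (head:    ^)

Answer: 0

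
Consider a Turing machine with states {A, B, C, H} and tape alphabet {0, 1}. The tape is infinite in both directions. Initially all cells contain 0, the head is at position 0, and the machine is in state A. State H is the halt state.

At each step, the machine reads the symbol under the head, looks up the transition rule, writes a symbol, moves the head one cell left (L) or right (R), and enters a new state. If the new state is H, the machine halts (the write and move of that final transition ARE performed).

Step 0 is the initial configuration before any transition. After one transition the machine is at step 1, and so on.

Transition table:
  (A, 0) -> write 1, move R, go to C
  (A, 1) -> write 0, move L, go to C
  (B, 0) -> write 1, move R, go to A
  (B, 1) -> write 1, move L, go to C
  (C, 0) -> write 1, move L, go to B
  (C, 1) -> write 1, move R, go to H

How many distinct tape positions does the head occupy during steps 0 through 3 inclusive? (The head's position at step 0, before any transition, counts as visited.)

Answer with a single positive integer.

Answer: 3

Derivation:
Step 1: in state A at pos 0, read 0 -> (A,0)->write 1,move R,goto C. Now: state=C, head=1, tape[-1..2]=0100 (head:   ^)
Step 2: in state C at pos 1, read 0 -> (C,0)->write 1,move L,goto B. Now: state=B, head=0, tape[-1..2]=0110 (head:  ^)
Step 3: in state B at pos 0, read 1 -> (B,1)->write 1,move L,goto C. Now: state=C, head=-1, tape[-2..2]=00110 (head:  ^)
Head positions at steps 0..3: starting at 0, distinct positions visited = {-1, 0, 1} -> 3 position(s)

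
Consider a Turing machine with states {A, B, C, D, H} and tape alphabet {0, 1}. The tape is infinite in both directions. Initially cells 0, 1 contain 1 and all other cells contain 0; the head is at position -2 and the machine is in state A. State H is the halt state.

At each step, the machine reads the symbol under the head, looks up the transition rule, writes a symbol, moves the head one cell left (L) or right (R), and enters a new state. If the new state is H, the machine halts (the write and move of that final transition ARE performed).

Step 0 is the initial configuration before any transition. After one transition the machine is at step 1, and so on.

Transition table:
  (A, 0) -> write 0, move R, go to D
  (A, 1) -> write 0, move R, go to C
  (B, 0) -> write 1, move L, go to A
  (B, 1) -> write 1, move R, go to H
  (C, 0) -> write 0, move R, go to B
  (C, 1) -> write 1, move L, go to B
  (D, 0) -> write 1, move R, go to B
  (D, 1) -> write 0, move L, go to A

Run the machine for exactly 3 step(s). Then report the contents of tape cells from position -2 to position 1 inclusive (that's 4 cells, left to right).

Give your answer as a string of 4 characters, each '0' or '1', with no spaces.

Step 1: in state A at pos -2, read 0 -> (A,0)->write 0,move R,goto D. Now: state=D, head=-1, tape[-3..2]=000110 (head:   ^)
Step 2: in state D at pos -1, read 0 -> (D,0)->write 1,move R,goto B. Now: state=B, head=0, tape[-3..2]=001110 (head:    ^)
Step 3: in state B at pos 0, read 1 -> (B,1)->write 1,move R,goto H. Now: state=H, head=1, tape[-3..2]=001110 (head:     ^)

Answer: 0111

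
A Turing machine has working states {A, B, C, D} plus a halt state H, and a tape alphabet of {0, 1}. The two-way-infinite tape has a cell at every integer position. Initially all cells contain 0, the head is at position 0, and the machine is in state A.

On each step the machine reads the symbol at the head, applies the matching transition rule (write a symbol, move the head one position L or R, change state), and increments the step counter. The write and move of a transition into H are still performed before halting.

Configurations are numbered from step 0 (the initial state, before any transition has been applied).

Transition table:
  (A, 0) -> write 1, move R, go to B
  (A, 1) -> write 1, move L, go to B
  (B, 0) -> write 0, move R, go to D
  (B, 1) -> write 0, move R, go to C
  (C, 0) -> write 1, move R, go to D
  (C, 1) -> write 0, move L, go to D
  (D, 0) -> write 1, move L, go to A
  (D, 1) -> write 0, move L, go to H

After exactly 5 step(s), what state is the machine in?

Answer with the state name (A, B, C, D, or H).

Answer: C

Derivation:
Step 1: in state A at pos 0, read 0 -> (A,0)->write 1,move R,goto B. Now: state=B, head=1, tape[-1..2]=0100 (head:   ^)
Step 2: in state B at pos 1, read 0 -> (B,0)->write 0,move R,goto D. Now: state=D, head=2, tape[-1..3]=01000 (head:    ^)
Step 3: in state D at pos 2, read 0 -> (D,0)->write 1,move L,goto A. Now: state=A, head=1, tape[-1..3]=01010 (head:   ^)
Step 4: in state A at pos 1, read 0 -> (A,0)->write 1,move R,goto B. Now: state=B, head=2, tape[-1..3]=01110 (head:    ^)
Step 5: in state B at pos 2, read 1 -> (B,1)->write 0,move R,goto C. Now: state=C, head=3, tape[-1..4]=011000 (head:     ^)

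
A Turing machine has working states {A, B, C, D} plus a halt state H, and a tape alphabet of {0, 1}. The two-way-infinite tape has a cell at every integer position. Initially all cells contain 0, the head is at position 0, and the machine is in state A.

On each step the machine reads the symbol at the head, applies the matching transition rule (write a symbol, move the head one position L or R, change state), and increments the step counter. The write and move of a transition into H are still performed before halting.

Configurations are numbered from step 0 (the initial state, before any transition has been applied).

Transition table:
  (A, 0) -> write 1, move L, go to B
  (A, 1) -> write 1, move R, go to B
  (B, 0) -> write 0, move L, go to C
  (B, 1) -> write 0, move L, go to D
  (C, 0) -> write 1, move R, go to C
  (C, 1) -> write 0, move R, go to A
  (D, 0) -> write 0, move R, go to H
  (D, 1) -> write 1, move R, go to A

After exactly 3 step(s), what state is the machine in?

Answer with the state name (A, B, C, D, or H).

Answer: C

Derivation:
Step 1: in state A at pos 0, read 0 -> (A,0)->write 1,move L,goto B. Now: state=B, head=-1, tape[-2..1]=0010 (head:  ^)
Step 2: in state B at pos -1, read 0 -> (B,0)->write 0,move L,goto C. Now: state=C, head=-2, tape[-3..1]=00010 (head:  ^)
Step 3: in state C at pos -2, read 0 -> (C,0)->write 1,move R,goto C. Now: state=C, head=-1, tape[-3..1]=01010 (head:   ^)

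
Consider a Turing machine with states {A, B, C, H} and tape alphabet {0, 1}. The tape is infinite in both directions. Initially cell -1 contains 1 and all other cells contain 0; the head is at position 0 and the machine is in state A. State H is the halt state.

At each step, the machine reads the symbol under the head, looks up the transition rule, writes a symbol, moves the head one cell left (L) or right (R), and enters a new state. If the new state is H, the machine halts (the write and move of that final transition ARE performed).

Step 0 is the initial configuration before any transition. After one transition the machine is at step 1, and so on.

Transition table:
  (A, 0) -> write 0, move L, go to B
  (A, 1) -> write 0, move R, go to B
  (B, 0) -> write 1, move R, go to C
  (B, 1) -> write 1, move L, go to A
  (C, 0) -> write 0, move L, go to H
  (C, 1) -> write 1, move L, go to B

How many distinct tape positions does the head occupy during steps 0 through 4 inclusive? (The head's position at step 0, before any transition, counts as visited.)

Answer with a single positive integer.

Step 1: in state A at pos 0, read 0 -> (A,0)->write 0,move L,goto B. Now: state=B, head=-1, tape[-2..1]=0100 (head:  ^)
Step 2: in state B at pos -1, read 1 -> (B,1)->write 1,move L,goto A. Now: state=A, head=-2, tape[-3..1]=00100 (head:  ^)
Step 3: in state A at pos -2, read 0 -> (A,0)->write 0,move L,goto B. Now: state=B, head=-3, tape[-4..1]=000100 (head:  ^)
Step 4: in state B at pos -3, read 0 -> (B,0)->write 1,move R,goto C. Now: state=C, head=-2, tape[-4..1]=010100 (head:   ^)
Head positions at steps 0..4: starting at 0, distinct positions visited = {-3, -2, -1, 0} -> 4 position(s)

Answer: 4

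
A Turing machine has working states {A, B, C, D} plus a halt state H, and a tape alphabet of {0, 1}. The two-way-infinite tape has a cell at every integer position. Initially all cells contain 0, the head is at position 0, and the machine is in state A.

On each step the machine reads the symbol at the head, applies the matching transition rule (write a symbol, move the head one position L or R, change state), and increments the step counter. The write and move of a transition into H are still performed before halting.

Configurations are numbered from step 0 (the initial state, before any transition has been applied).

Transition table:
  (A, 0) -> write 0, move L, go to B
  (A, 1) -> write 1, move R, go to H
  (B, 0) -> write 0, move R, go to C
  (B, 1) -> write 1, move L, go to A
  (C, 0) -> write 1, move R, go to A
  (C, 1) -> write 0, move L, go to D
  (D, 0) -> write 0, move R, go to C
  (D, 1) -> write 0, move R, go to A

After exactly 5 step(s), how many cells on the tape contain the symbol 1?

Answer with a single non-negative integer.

Step 1: in state A at pos 0, read 0 -> (A,0)->write 0,move L,goto B. Now: state=B, head=-1, tape[-2..1]=0000 (head:  ^)
Step 2: in state B at pos -1, read 0 -> (B,0)->write 0,move R,goto C. Now: state=C, head=0, tape[-2..1]=0000 (head:   ^)
Step 3: in state C at pos 0, read 0 -> (C,0)->write 1,move R,goto A. Now: state=A, head=1, tape[-2..2]=00100 (head:    ^)
Step 4: in state A at pos 1, read 0 -> (A,0)->write 0,move L,goto B. Now: state=B, head=0, tape[-2..2]=00100 (head:   ^)
Step 5: in state B at pos 0, read 1 -> (B,1)->write 1,move L,goto A. Now: state=A, head=-1, tape[-2..2]=00100 (head:  ^)
Cells containing 1 after step 5: {0} -> 1 cell(s)

Answer: 1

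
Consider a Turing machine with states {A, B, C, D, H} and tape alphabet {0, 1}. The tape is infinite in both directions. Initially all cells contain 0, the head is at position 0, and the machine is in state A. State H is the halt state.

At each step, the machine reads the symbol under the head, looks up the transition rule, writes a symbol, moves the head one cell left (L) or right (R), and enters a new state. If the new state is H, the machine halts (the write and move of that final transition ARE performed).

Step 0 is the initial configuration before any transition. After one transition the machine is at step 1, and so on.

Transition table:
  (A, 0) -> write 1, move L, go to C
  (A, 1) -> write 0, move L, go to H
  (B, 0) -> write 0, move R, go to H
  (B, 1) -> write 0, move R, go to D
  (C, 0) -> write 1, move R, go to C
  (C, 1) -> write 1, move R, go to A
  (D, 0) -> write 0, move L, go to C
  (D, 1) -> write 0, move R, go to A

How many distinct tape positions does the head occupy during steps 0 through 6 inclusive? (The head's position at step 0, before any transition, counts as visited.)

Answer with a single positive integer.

Step 1: in state A at pos 0, read 0 -> (A,0)->write 1,move L,goto C. Now: state=C, head=-1, tape[-2..1]=0010 (head:  ^)
Step 2: in state C at pos -1, read 0 -> (C,0)->write 1,move R,goto C. Now: state=C, head=0, tape[-2..1]=0110 (head:   ^)
Step 3: in state C at pos 0, read 1 -> (C,1)->write 1,move R,goto A. Now: state=A, head=1, tape[-2..2]=01100 (head:    ^)
Step 4: in state A at pos 1, read 0 -> (A,0)->write 1,move L,goto C. Now: state=C, head=0, tape[-2..2]=01110 (head:   ^)
Step 5: in state C at pos 0, read 1 -> (C,1)->write 1,move R,goto A. Now: state=A, head=1, tape[-2..2]=01110 (head:    ^)
Step 6: in state A at pos 1, read 1 -> (A,1)->write 0,move L,goto H. Now: state=H, head=0, tape[-2..2]=01100 (head:   ^)
Head positions at steps 0..6: starting at 0, distinct positions visited = {-1, 0, 1} -> 3 position(s)

Answer: 3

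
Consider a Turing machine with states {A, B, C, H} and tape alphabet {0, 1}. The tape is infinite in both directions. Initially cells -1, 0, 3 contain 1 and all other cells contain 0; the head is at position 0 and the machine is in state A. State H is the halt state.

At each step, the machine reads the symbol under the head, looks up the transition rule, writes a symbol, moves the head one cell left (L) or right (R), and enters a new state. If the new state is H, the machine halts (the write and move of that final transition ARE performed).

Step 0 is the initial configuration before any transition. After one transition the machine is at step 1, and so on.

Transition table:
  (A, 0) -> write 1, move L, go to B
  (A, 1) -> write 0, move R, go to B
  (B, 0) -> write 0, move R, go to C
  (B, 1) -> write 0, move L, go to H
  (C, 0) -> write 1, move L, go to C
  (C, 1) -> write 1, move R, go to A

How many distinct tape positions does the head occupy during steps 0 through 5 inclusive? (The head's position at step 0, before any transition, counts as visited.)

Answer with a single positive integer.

Answer: 4

Derivation:
Step 1: in state A at pos 0, read 1 -> (A,1)->write 0,move R,goto B. Now: state=B, head=1, tape[-2..4]=0100010 (head:    ^)
Step 2: in state B at pos 1, read 0 -> (B,0)->write 0,move R,goto C. Now: state=C, head=2, tape[-2..4]=0100010 (head:     ^)
Step 3: in state C at pos 2, read 0 -> (C,0)->write 1,move L,goto C. Now: state=C, head=1, tape[-2..4]=0100110 (head:    ^)
Step 4: in state C at pos 1, read 0 -> (C,0)->write 1,move L,goto C. Now: state=C, head=0, tape[-2..4]=0101110 (head:   ^)
Step 5: in state C at pos 0, read 0 -> (C,0)->write 1,move L,goto C. Now: state=C, head=-1, tape[-2..4]=0111110 (head:  ^)
Head positions at steps 0..5: starting at 0, distinct positions visited = {-1, 0, 1, 2} -> 4 position(s)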